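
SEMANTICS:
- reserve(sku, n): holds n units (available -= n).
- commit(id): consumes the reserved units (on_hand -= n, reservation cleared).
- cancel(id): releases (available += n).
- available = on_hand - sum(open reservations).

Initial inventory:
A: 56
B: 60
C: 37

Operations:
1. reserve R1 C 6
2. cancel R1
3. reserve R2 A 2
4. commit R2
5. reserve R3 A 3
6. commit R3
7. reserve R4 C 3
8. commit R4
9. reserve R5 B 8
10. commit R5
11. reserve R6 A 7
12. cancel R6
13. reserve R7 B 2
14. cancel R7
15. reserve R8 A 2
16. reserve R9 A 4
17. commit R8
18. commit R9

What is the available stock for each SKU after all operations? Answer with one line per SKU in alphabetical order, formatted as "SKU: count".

Answer: A: 45
B: 52
C: 34

Derivation:
Step 1: reserve R1 C 6 -> on_hand[A=56 B=60 C=37] avail[A=56 B=60 C=31] open={R1}
Step 2: cancel R1 -> on_hand[A=56 B=60 C=37] avail[A=56 B=60 C=37] open={}
Step 3: reserve R2 A 2 -> on_hand[A=56 B=60 C=37] avail[A=54 B=60 C=37] open={R2}
Step 4: commit R2 -> on_hand[A=54 B=60 C=37] avail[A=54 B=60 C=37] open={}
Step 5: reserve R3 A 3 -> on_hand[A=54 B=60 C=37] avail[A=51 B=60 C=37] open={R3}
Step 6: commit R3 -> on_hand[A=51 B=60 C=37] avail[A=51 B=60 C=37] open={}
Step 7: reserve R4 C 3 -> on_hand[A=51 B=60 C=37] avail[A=51 B=60 C=34] open={R4}
Step 8: commit R4 -> on_hand[A=51 B=60 C=34] avail[A=51 B=60 C=34] open={}
Step 9: reserve R5 B 8 -> on_hand[A=51 B=60 C=34] avail[A=51 B=52 C=34] open={R5}
Step 10: commit R5 -> on_hand[A=51 B=52 C=34] avail[A=51 B=52 C=34] open={}
Step 11: reserve R6 A 7 -> on_hand[A=51 B=52 C=34] avail[A=44 B=52 C=34] open={R6}
Step 12: cancel R6 -> on_hand[A=51 B=52 C=34] avail[A=51 B=52 C=34] open={}
Step 13: reserve R7 B 2 -> on_hand[A=51 B=52 C=34] avail[A=51 B=50 C=34] open={R7}
Step 14: cancel R7 -> on_hand[A=51 B=52 C=34] avail[A=51 B=52 C=34] open={}
Step 15: reserve R8 A 2 -> on_hand[A=51 B=52 C=34] avail[A=49 B=52 C=34] open={R8}
Step 16: reserve R9 A 4 -> on_hand[A=51 B=52 C=34] avail[A=45 B=52 C=34] open={R8,R9}
Step 17: commit R8 -> on_hand[A=49 B=52 C=34] avail[A=45 B=52 C=34] open={R9}
Step 18: commit R9 -> on_hand[A=45 B=52 C=34] avail[A=45 B=52 C=34] open={}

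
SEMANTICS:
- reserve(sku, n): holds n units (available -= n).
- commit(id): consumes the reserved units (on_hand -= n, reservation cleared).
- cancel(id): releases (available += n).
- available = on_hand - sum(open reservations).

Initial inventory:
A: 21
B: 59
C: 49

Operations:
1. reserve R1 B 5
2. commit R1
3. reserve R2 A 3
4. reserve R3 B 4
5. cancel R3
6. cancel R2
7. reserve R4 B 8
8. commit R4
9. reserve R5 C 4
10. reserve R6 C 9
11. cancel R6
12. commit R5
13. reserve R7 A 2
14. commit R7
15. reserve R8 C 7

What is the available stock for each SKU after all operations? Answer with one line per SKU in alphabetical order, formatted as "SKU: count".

Step 1: reserve R1 B 5 -> on_hand[A=21 B=59 C=49] avail[A=21 B=54 C=49] open={R1}
Step 2: commit R1 -> on_hand[A=21 B=54 C=49] avail[A=21 B=54 C=49] open={}
Step 3: reserve R2 A 3 -> on_hand[A=21 B=54 C=49] avail[A=18 B=54 C=49] open={R2}
Step 4: reserve R3 B 4 -> on_hand[A=21 B=54 C=49] avail[A=18 B=50 C=49] open={R2,R3}
Step 5: cancel R3 -> on_hand[A=21 B=54 C=49] avail[A=18 B=54 C=49] open={R2}
Step 6: cancel R2 -> on_hand[A=21 B=54 C=49] avail[A=21 B=54 C=49] open={}
Step 7: reserve R4 B 8 -> on_hand[A=21 B=54 C=49] avail[A=21 B=46 C=49] open={R4}
Step 8: commit R4 -> on_hand[A=21 B=46 C=49] avail[A=21 B=46 C=49] open={}
Step 9: reserve R5 C 4 -> on_hand[A=21 B=46 C=49] avail[A=21 B=46 C=45] open={R5}
Step 10: reserve R6 C 9 -> on_hand[A=21 B=46 C=49] avail[A=21 B=46 C=36] open={R5,R6}
Step 11: cancel R6 -> on_hand[A=21 B=46 C=49] avail[A=21 B=46 C=45] open={R5}
Step 12: commit R5 -> on_hand[A=21 B=46 C=45] avail[A=21 B=46 C=45] open={}
Step 13: reserve R7 A 2 -> on_hand[A=21 B=46 C=45] avail[A=19 B=46 C=45] open={R7}
Step 14: commit R7 -> on_hand[A=19 B=46 C=45] avail[A=19 B=46 C=45] open={}
Step 15: reserve R8 C 7 -> on_hand[A=19 B=46 C=45] avail[A=19 B=46 C=38] open={R8}

Answer: A: 19
B: 46
C: 38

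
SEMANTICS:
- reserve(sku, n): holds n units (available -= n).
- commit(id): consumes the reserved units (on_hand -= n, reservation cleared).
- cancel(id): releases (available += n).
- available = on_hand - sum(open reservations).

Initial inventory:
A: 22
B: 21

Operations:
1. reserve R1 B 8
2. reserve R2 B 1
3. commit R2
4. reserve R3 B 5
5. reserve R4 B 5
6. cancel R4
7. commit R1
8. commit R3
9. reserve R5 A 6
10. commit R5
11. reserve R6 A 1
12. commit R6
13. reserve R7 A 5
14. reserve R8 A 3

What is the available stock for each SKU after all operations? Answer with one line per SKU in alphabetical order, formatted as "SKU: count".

Answer: A: 7
B: 7

Derivation:
Step 1: reserve R1 B 8 -> on_hand[A=22 B=21] avail[A=22 B=13] open={R1}
Step 2: reserve R2 B 1 -> on_hand[A=22 B=21] avail[A=22 B=12] open={R1,R2}
Step 3: commit R2 -> on_hand[A=22 B=20] avail[A=22 B=12] open={R1}
Step 4: reserve R3 B 5 -> on_hand[A=22 B=20] avail[A=22 B=7] open={R1,R3}
Step 5: reserve R4 B 5 -> on_hand[A=22 B=20] avail[A=22 B=2] open={R1,R3,R4}
Step 6: cancel R4 -> on_hand[A=22 B=20] avail[A=22 B=7] open={R1,R3}
Step 7: commit R1 -> on_hand[A=22 B=12] avail[A=22 B=7] open={R3}
Step 8: commit R3 -> on_hand[A=22 B=7] avail[A=22 B=7] open={}
Step 9: reserve R5 A 6 -> on_hand[A=22 B=7] avail[A=16 B=7] open={R5}
Step 10: commit R5 -> on_hand[A=16 B=7] avail[A=16 B=7] open={}
Step 11: reserve R6 A 1 -> on_hand[A=16 B=7] avail[A=15 B=7] open={R6}
Step 12: commit R6 -> on_hand[A=15 B=7] avail[A=15 B=7] open={}
Step 13: reserve R7 A 5 -> on_hand[A=15 B=7] avail[A=10 B=7] open={R7}
Step 14: reserve R8 A 3 -> on_hand[A=15 B=7] avail[A=7 B=7] open={R7,R8}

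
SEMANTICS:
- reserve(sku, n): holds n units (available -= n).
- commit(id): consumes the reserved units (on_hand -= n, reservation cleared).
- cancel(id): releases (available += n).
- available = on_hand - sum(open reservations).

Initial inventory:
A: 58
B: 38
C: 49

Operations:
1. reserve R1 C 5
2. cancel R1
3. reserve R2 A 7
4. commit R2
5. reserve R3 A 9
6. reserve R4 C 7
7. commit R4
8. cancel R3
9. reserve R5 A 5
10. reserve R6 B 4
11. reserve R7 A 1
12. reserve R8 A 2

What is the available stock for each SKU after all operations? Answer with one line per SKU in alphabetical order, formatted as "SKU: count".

Step 1: reserve R1 C 5 -> on_hand[A=58 B=38 C=49] avail[A=58 B=38 C=44] open={R1}
Step 2: cancel R1 -> on_hand[A=58 B=38 C=49] avail[A=58 B=38 C=49] open={}
Step 3: reserve R2 A 7 -> on_hand[A=58 B=38 C=49] avail[A=51 B=38 C=49] open={R2}
Step 4: commit R2 -> on_hand[A=51 B=38 C=49] avail[A=51 B=38 C=49] open={}
Step 5: reserve R3 A 9 -> on_hand[A=51 B=38 C=49] avail[A=42 B=38 C=49] open={R3}
Step 6: reserve R4 C 7 -> on_hand[A=51 B=38 C=49] avail[A=42 B=38 C=42] open={R3,R4}
Step 7: commit R4 -> on_hand[A=51 B=38 C=42] avail[A=42 B=38 C=42] open={R3}
Step 8: cancel R3 -> on_hand[A=51 B=38 C=42] avail[A=51 B=38 C=42] open={}
Step 9: reserve R5 A 5 -> on_hand[A=51 B=38 C=42] avail[A=46 B=38 C=42] open={R5}
Step 10: reserve R6 B 4 -> on_hand[A=51 B=38 C=42] avail[A=46 B=34 C=42] open={R5,R6}
Step 11: reserve R7 A 1 -> on_hand[A=51 B=38 C=42] avail[A=45 B=34 C=42] open={R5,R6,R7}
Step 12: reserve R8 A 2 -> on_hand[A=51 B=38 C=42] avail[A=43 B=34 C=42] open={R5,R6,R7,R8}

Answer: A: 43
B: 34
C: 42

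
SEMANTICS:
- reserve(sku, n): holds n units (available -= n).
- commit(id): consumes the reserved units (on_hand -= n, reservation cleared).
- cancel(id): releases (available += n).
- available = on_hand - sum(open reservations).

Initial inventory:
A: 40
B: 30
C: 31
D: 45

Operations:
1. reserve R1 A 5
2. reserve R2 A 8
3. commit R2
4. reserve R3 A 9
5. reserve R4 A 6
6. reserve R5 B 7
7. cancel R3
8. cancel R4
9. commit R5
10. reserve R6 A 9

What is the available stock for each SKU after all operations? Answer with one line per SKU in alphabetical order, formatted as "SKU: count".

Answer: A: 18
B: 23
C: 31
D: 45

Derivation:
Step 1: reserve R1 A 5 -> on_hand[A=40 B=30 C=31 D=45] avail[A=35 B=30 C=31 D=45] open={R1}
Step 2: reserve R2 A 8 -> on_hand[A=40 B=30 C=31 D=45] avail[A=27 B=30 C=31 D=45] open={R1,R2}
Step 3: commit R2 -> on_hand[A=32 B=30 C=31 D=45] avail[A=27 B=30 C=31 D=45] open={R1}
Step 4: reserve R3 A 9 -> on_hand[A=32 B=30 C=31 D=45] avail[A=18 B=30 C=31 D=45] open={R1,R3}
Step 5: reserve R4 A 6 -> on_hand[A=32 B=30 C=31 D=45] avail[A=12 B=30 C=31 D=45] open={R1,R3,R4}
Step 6: reserve R5 B 7 -> on_hand[A=32 B=30 C=31 D=45] avail[A=12 B=23 C=31 D=45] open={R1,R3,R4,R5}
Step 7: cancel R3 -> on_hand[A=32 B=30 C=31 D=45] avail[A=21 B=23 C=31 D=45] open={R1,R4,R5}
Step 8: cancel R4 -> on_hand[A=32 B=30 C=31 D=45] avail[A=27 B=23 C=31 D=45] open={R1,R5}
Step 9: commit R5 -> on_hand[A=32 B=23 C=31 D=45] avail[A=27 B=23 C=31 D=45] open={R1}
Step 10: reserve R6 A 9 -> on_hand[A=32 B=23 C=31 D=45] avail[A=18 B=23 C=31 D=45] open={R1,R6}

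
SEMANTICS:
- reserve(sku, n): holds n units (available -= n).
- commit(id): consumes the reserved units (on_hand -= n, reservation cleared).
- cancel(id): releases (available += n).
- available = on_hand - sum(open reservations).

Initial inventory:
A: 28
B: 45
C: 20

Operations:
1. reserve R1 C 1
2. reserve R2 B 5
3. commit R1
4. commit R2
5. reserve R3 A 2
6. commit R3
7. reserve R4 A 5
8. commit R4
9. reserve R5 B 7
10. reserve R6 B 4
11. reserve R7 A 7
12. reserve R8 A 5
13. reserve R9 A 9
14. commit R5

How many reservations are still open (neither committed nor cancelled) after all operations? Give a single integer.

Answer: 4

Derivation:
Step 1: reserve R1 C 1 -> on_hand[A=28 B=45 C=20] avail[A=28 B=45 C=19] open={R1}
Step 2: reserve R2 B 5 -> on_hand[A=28 B=45 C=20] avail[A=28 B=40 C=19] open={R1,R2}
Step 3: commit R1 -> on_hand[A=28 B=45 C=19] avail[A=28 B=40 C=19] open={R2}
Step 4: commit R2 -> on_hand[A=28 B=40 C=19] avail[A=28 B=40 C=19] open={}
Step 5: reserve R3 A 2 -> on_hand[A=28 B=40 C=19] avail[A=26 B=40 C=19] open={R3}
Step 6: commit R3 -> on_hand[A=26 B=40 C=19] avail[A=26 B=40 C=19] open={}
Step 7: reserve R4 A 5 -> on_hand[A=26 B=40 C=19] avail[A=21 B=40 C=19] open={R4}
Step 8: commit R4 -> on_hand[A=21 B=40 C=19] avail[A=21 B=40 C=19] open={}
Step 9: reserve R5 B 7 -> on_hand[A=21 B=40 C=19] avail[A=21 B=33 C=19] open={R5}
Step 10: reserve R6 B 4 -> on_hand[A=21 B=40 C=19] avail[A=21 B=29 C=19] open={R5,R6}
Step 11: reserve R7 A 7 -> on_hand[A=21 B=40 C=19] avail[A=14 B=29 C=19] open={R5,R6,R7}
Step 12: reserve R8 A 5 -> on_hand[A=21 B=40 C=19] avail[A=9 B=29 C=19] open={R5,R6,R7,R8}
Step 13: reserve R9 A 9 -> on_hand[A=21 B=40 C=19] avail[A=0 B=29 C=19] open={R5,R6,R7,R8,R9}
Step 14: commit R5 -> on_hand[A=21 B=33 C=19] avail[A=0 B=29 C=19] open={R6,R7,R8,R9}
Open reservations: ['R6', 'R7', 'R8', 'R9'] -> 4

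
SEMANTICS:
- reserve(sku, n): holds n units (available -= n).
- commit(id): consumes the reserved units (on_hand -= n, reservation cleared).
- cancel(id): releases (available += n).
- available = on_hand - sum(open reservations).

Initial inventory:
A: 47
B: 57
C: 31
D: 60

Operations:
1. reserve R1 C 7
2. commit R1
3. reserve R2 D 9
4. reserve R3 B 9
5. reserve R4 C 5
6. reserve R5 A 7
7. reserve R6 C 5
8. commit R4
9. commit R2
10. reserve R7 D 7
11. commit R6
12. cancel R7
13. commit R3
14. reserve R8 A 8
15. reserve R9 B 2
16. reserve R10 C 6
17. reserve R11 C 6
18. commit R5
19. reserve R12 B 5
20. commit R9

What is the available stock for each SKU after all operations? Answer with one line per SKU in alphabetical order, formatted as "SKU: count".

Answer: A: 32
B: 41
C: 2
D: 51

Derivation:
Step 1: reserve R1 C 7 -> on_hand[A=47 B=57 C=31 D=60] avail[A=47 B=57 C=24 D=60] open={R1}
Step 2: commit R1 -> on_hand[A=47 B=57 C=24 D=60] avail[A=47 B=57 C=24 D=60] open={}
Step 3: reserve R2 D 9 -> on_hand[A=47 B=57 C=24 D=60] avail[A=47 B=57 C=24 D=51] open={R2}
Step 4: reserve R3 B 9 -> on_hand[A=47 B=57 C=24 D=60] avail[A=47 B=48 C=24 D=51] open={R2,R3}
Step 5: reserve R4 C 5 -> on_hand[A=47 B=57 C=24 D=60] avail[A=47 B=48 C=19 D=51] open={R2,R3,R4}
Step 6: reserve R5 A 7 -> on_hand[A=47 B=57 C=24 D=60] avail[A=40 B=48 C=19 D=51] open={R2,R3,R4,R5}
Step 7: reserve R6 C 5 -> on_hand[A=47 B=57 C=24 D=60] avail[A=40 B=48 C=14 D=51] open={R2,R3,R4,R5,R6}
Step 8: commit R4 -> on_hand[A=47 B=57 C=19 D=60] avail[A=40 B=48 C=14 D=51] open={R2,R3,R5,R6}
Step 9: commit R2 -> on_hand[A=47 B=57 C=19 D=51] avail[A=40 B=48 C=14 D=51] open={R3,R5,R6}
Step 10: reserve R7 D 7 -> on_hand[A=47 B=57 C=19 D=51] avail[A=40 B=48 C=14 D=44] open={R3,R5,R6,R7}
Step 11: commit R6 -> on_hand[A=47 B=57 C=14 D=51] avail[A=40 B=48 C=14 D=44] open={R3,R5,R7}
Step 12: cancel R7 -> on_hand[A=47 B=57 C=14 D=51] avail[A=40 B=48 C=14 D=51] open={R3,R5}
Step 13: commit R3 -> on_hand[A=47 B=48 C=14 D=51] avail[A=40 B=48 C=14 D=51] open={R5}
Step 14: reserve R8 A 8 -> on_hand[A=47 B=48 C=14 D=51] avail[A=32 B=48 C=14 D=51] open={R5,R8}
Step 15: reserve R9 B 2 -> on_hand[A=47 B=48 C=14 D=51] avail[A=32 B=46 C=14 D=51] open={R5,R8,R9}
Step 16: reserve R10 C 6 -> on_hand[A=47 B=48 C=14 D=51] avail[A=32 B=46 C=8 D=51] open={R10,R5,R8,R9}
Step 17: reserve R11 C 6 -> on_hand[A=47 B=48 C=14 D=51] avail[A=32 B=46 C=2 D=51] open={R10,R11,R5,R8,R9}
Step 18: commit R5 -> on_hand[A=40 B=48 C=14 D=51] avail[A=32 B=46 C=2 D=51] open={R10,R11,R8,R9}
Step 19: reserve R12 B 5 -> on_hand[A=40 B=48 C=14 D=51] avail[A=32 B=41 C=2 D=51] open={R10,R11,R12,R8,R9}
Step 20: commit R9 -> on_hand[A=40 B=46 C=14 D=51] avail[A=32 B=41 C=2 D=51] open={R10,R11,R12,R8}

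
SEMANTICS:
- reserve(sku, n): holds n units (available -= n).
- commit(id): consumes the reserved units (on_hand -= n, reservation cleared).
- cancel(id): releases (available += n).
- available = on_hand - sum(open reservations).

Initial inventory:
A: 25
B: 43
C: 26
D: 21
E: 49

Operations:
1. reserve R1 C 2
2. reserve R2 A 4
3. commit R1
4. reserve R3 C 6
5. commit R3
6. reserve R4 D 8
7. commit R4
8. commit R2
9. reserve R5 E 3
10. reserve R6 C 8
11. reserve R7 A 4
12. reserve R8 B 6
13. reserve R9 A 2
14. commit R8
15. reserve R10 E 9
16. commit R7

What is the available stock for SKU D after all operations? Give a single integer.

Step 1: reserve R1 C 2 -> on_hand[A=25 B=43 C=26 D=21 E=49] avail[A=25 B=43 C=24 D=21 E=49] open={R1}
Step 2: reserve R2 A 4 -> on_hand[A=25 B=43 C=26 D=21 E=49] avail[A=21 B=43 C=24 D=21 E=49] open={R1,R2}
Step 3: commit R1 -> on_hand[A=25 B=43 C=24 D=21 E=49] avail[A=21 B=43 C=24 D=21 E=49] open={R2}
Step 4: reserve R3 C 6 -> on_hand[A=25 B=43 C=24 D=21 E=49] avail[A=21 B=43 C=18 D=21 E=49] open={R2,R3}
Step 5: commit R3 -> on_hand[A=25 B=43 C=18 D=21 E=49] avail[A=21 B=43 C=18 D=21 E=49] open={R2}
Step 6: reserve R4 D 8 -> on_hand[A=25 B=43 C=18 D=21 E=49] avail[A=21 B=43 C=18 D=13 E=49] open={R2,R4}
Step 7: commit R4 -> on_hand[A=25 B=43 C=18 D=13 E=49] avail[A=21 B=43 C=18 D=13 E=49] open={R2}
Step 8: commit R2 -> on_hand[A=21 B=43 C=18 D=13 E=49] avail[A=21 B=43 C=18 D=13 E=49] open={}
Step 9: reserve R5 E 3 -> on_hand[A=21 B=43 C=18 D=13 E=49] avail[A=21 B=43 C=18 D=13 E=46] open={R5}
Step 10: reserve R6 C 8 -> on_hand[A=21 B=43 C=18 D=13 E=49] avail[A=21 B=43 C=10 D=13 E=46] open={R5,R6}
Step 11: reserve R7 A 4 -> on_hand[A=21 B=43 C=18 D=13 E=49] avail[A=17 B=43 C=10 D=13 E=46] open={R5,R6,R7}
Step 12: reserve R8 B 6 -> on_hand[A=21 B=43 C=18 D=13 E=49] avail[A=17 B=37 C=10 D=13 E=46] open={R5,R6,R7,R8}
Step 13: reserve R9 A 2 -> on_hand[A=21 B=43 C=18 D=13 E=49] avail[A=15 B=37 C=10 D=13 E=46] open={R5,R6,R7,R8,R9}
Step 14: commit R8 -> on_hand[A=21 B=37 C=18 D=13 E=49] avail[A=15 B=37 C=10 D=13 E=46] open={R5,R6,R7,R9}
Step 15: reserve R10 E 9 -> on_hand[A=21 B=37 C=18 D=13 E=49] avail[A=15 B=37 C=10 D=13 E=37] open={R10,R5,R6,R7,R9}
Step 16: commit R7 -> on_hand[A=17 B=37 C=18 D=13 E=49] avail[A=15 B=37 C=10 D=13 E=37] open={R10,R5,R6,R9}
Final available[D] = 13

Answer: 13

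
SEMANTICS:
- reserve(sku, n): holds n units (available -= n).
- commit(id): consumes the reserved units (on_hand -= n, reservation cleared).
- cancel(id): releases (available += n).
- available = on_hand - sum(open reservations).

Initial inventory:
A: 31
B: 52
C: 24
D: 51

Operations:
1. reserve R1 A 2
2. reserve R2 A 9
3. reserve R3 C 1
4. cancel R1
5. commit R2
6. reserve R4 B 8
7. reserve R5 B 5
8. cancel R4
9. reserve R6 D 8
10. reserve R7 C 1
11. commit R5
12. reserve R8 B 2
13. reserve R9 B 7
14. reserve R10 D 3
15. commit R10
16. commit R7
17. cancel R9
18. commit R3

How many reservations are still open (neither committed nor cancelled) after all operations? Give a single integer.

Answer: 2

Derivation:
Step 1: reserve R1 A 2 -> on_hand[A=31 B=52 C=24 D=51] avail[A=29 B=52 C=24 D=51] open={R1}
Step 2: reserve R2 A 9 -> on_hand[A=31 B=52 C=24 D=51] avail[A=20 B=52 C=24 D=51] open={R1,R2}
Step 3: reserve R3 C 1 -> on_hand[A=31 B=52 C=24 D=51] avail[A=20 B=52 C=23 D=51] open={R1,R2,R3}
Step 4: cancel R1 -> on_hand[A=31 B=52 C=24 D=51] avail[A=22 B=52 C=23 D=51] open={R2,R3}
Step 5: commit R2 -> on_hand[A=22 B=52 C=24 D=51] avail[A=22 B=52 C=23 D=51] open={R3}
Step 6: reserve R4 B 8 -> on_hand[A=22 B=52 C=24 D=51] avail[A=22 B=44 C=23 D=51] open={R3,R4}
Step 7: reserve R5 B 5 -> on_hand[A=22 B=52 C=24 D=51] avail[A=22 B=39 C=23 D=51] open={R3,R4,R5}
Step 8: cancel R4 -> on_hand[A=22 B=52 C=24 D=51] avail[A=22 B=47 C=23 D=51] open={R3,R5}
Step 9: reserve R6 D 8 -> on_hand[A=22 B=52 C=24 D=51] avail[A=22 B=47 C=23 D=43] open={R3,R5,R6}
Step 10: reserve R7 C 1 -> on_hand[A=22 B=52 C=24 D=51] avail[A=22 B=47 C=22 D=43] open={R3,R5,R6,R7}
Step 11: commit R5 -> on_hand[A=22 B=47 C=24 D=51] avail[A=22 B=47 C=22 D=43] open={R3,R6,R7}
Step 12: reserve R8 B 2 -> on_hand[A=22 B=47 C=24 D=51] avail[A=22 B=45 C=22 D=43] open={R3,R6,R7,R8}
Step 13: reserve R9 B 7 -> on_hand[A=22 B=47 C=24 D=51] avail[A=22 B=38 C=22 D=43] open={R3,R6,R7,R8,R9}
Step 14: reserve R10 D 3 -> on_hand[A=22 B=47 C=24 D=51] avail[A=22 B=38 C=22 D=40] open={R10,R3,R6,R7,R8,R9}
Step 15: commit R10 -> on_hand[A=22 B=47 C=24 D=48] avail[A=22 B=38 C=22 D=40] open={R3,R6,R7,R8,R9}
Step 16: commit R7 -> on_hand[A=22 B=47 C=23 D=48] avail[A=22 B=38 C=22 D=40] open={R3,R6,R8,R9}
Step 17: cancel R9 -> on_hand[A=22 B=47 C=23 D=48] avail[A=22 B=45 C=22 D=40] open={R3,R6,R8}
Step 18: commit R3 -> on_hand[A=22 B=47 C=22 D=48] avail[A=22 B=45 C=22 D=40] open={R6,R8}
Open reservations: ['R6', 'R8'] -> 2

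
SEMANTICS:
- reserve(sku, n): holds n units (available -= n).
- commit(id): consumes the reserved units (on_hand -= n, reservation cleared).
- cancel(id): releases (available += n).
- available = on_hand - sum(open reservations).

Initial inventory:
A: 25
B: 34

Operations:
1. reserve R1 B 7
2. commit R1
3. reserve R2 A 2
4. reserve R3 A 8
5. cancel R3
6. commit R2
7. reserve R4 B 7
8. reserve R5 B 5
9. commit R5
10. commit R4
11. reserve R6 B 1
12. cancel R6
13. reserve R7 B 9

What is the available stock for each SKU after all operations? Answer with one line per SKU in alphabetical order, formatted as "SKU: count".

Step 1: reserve R1 B 7 -> on_hand[A=25 B=34] avail[A=25 B=27] open={R1}
Step 2: commit R1 -> on_hand[A=25 B=27] avail[A=25 B=27] open={}
Step 3: reserve R2 A 2 -> on_hand[A=25 B=27] avail[A=23 B=27] open={R2}
Step 4: reserve R3 A 8 -> on_hand[A=25 B=27] avail[A=15 B=27] open={R2,R3}
Step 5: cancel R3 -> on_hand[A=25 B=27] avail[A=23 B=27] open={R2}
Step 6: commit R2 -> on_hand[A=23 B=27] avail[A=23 B=27] open={}
Step 7: reserve R4 B 7 -> on_hand[A=23 B=27] avail[A=23 B=20] open={R4}
Step 8: reserve R5 B 5 -> on_hand[A=23 B=27] avail[A=23 B=15] open={R4,R5}
Step 9: commit R5 -> on_hand[A=23 B=22] avail[A=23 B=15] open={R4}
Step 10: commit R4 -> on_hand[A=23 B=15] avail[A=23 B=15] open={}
Step 11: reserve R6 B 1 -> on_hand[A=23 B=15] avail[A=23 B=14] open={R6}
Step 12: cancel R6 -> on_hand[A=23 B=15] avail[A=23 B=15] open={}
Step 13: reserve R7 B 9 -> on_hand[A=23 B=15] avail[A=23 B=6] open={R7}

Answer: A: 23
B: 6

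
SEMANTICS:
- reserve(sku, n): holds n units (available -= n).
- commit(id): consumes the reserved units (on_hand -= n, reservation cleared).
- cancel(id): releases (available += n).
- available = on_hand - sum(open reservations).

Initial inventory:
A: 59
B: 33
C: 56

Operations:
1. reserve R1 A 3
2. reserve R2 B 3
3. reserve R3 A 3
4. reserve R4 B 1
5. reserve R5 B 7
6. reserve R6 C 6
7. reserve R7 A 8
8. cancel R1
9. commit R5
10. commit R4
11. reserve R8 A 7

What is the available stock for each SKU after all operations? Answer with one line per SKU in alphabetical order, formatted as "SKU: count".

Answer: A: 41
B: 22
C: 50

Derivation:
Step 1: reserve R1 A 3 -> on_hand[A=59 B=33 C=56] avail[A=56 B=33 C=56] open={R1}
Step 2: reserve R2 B 3 -> on_hand[A=59 B=33 C=56] avail[A=56 B=30 C=56] open={R1,R2}
Step 3: reserve R3 A 3 -> on_hand[A=59 B=33 C=56] avail[A=53 B=30 C=56] open={R1,R2,R3}
Step 4: reserve R4 B 1 -> on_hand[A=59 B=33 C=56] avail[A=53 B=29 C=56] open={R1,R2,R3,R4}
Step 5: reserve R5 B 7 -> on_hand[A=59 B=33 C=56] avail[A=53 B=22 C=56] open={R1,R2,R3,R4,R5}
Step 6: reserve R6 C 6 -> on_hand[A=59 B=33 C=56] avail[A=53 B=22 C=50] open={R1,R2,R3,R4,R5,R6}
Step 7: reserve R7 A 8 -> on_hand[A=59 B=33 C=56] avail[A=45 B=22 C=50] open={R1,R2,R3,R4,R5,R6,R7}
Step 8: cancel R1 -> on_hand[A=59 B=33 C=56] avail[A=48 B=22 C=50] open={R2,R3,R4,R5,R6,R7}
Step 9: commit R5 -> on_hand[A=59 B=26 C=56] avail[A=48 B=22 C=50] open={R2,R3,R4,R6,R7}
Step 10: commit R4 -> on_hand[A=59 B=25 C=56] avail[A=48 B=22 C=50] open={R2,R3,R6,R7}
Step 11: reserve R8 A 7 -> on_hand[A=59 B=25 C=56] avail[A=41 B=22 C=50] open={R2,R3,R6,R7,R8}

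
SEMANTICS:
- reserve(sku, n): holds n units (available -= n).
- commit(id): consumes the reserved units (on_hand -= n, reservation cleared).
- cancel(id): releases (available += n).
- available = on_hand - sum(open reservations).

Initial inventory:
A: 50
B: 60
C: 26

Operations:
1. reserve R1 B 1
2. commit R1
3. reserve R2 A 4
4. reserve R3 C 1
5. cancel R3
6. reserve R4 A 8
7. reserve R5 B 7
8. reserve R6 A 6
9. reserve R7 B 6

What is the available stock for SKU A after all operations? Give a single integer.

Step 1: reserve R1 B 1 -> on_hand[A=50 B=60 C=26] avail[A=50 B=59 C=26] open={R1}
Step 2: commit R1 -> on_hand[A=50 B=59 C=26] avail[A=50 B=59 C=26] open={}
Step 3: reserve R2 A 4 -> on_hand[A=50 B=59 C=26] avail[A=46 B=59 C=26] open={R2}
Step 4: reserve R3 C 1 -> on_hand[A=50 B=59 C=26] avail[A=46 B=59 C=25] open={R2,R3}
Step 5: cancel R3 -> on_hand[A=50 B=59 C=26] avail[A=46 B=59 C=26] open={R2}
Step 6: reserve R4 A 8 -> on_hand[A=50 B=59 C=26] avail[A=38 B=59 C=26] open={R2,R4}
Step 7: reserve R5 B 7 -> on_hand[A=50 B=59 C=26] avail[A=38 B=52 C=26] open={R2,R4,R5}
Step 8: reserve R6 A 6 -> on_hand[A=50 B=59 C=26] avail[A=32 B=52 C=26] open={R2,R4,R5,R6}
Step 9: reserve R7 B 6 -> on_hand[A=50 B=59 C=26] avail[A=32 B=46 C=26] open={R2,R4,R5,R6,R7}
Final available[A] = 32

Answer: 32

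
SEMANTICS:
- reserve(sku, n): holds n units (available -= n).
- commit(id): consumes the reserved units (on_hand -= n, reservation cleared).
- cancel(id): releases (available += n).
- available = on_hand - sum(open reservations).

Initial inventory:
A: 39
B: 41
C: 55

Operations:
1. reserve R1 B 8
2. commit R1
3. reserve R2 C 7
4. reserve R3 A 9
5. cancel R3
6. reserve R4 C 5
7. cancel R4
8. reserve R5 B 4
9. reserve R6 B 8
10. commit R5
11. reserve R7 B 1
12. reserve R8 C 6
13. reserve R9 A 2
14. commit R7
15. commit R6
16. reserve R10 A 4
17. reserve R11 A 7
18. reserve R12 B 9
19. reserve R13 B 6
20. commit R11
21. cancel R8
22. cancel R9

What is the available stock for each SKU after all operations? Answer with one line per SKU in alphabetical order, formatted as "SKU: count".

Step 1: reserve R1 B 8 -> on_hand[A=39 B=41 C=55] avail[A=39 B=33 C=55] open={R1}
Step 2: commit R1 -> on_hand[A=39 B=33 C=55] avail[A=39 B=33 C=55] open={}
Step 3: reserve R2 C 7 -> on_hand[A=39 B=33 C=55] avail[A=39 B=33 C=48] open={R2}
Step 4: reserve R3 A 9 -> on_hand[A=39 B=33 C=55] avail[A=30 B=33 C=48] open={R2,R3}
Step 5: cancel R3 -> on_hand[A=39 B=33 C=55] avail[A=39 B=33 C=48] open={R2}
Step 6: reserve R4 C 5 -> on_hand[A=39 B=33 C=55] avail[A=39 B=33 C=43] open={R2,R4}
Step 7: cancel R4 -> on_hand[A=39 B=33 C=55] avail[A=39 B=33 C=48] open={R2}
Step 8: reserve R5 B 4 -> on_hand[A=39 B=33 C=55] avail[A=39 B=29 C=48] open={R2,R5}
Step 9: reserve R6 B 8 -> on_hand[A=39 B=33 C=55] avail[A=39 B=21 C=48] open={R2,R5,R6}
Step 10: commit R5 -> on_hand[A=39 B=29 C=55] avail[A=39 B=21 C=48] open={R2,R6}
Step 11: reserve R7 B 1 -> on_hand[A=39 B=29 C=55] avail[A=39 B=20 C=48] open={R2,R6,R7}
Step 12: reserve R8 C 6 -> on_hand[A=39 B=29 C=55] avail[A=39 B=20 C=42] open={R2,R6,R7,R8}
Step 13: reserve R9 A 2 -> on_hand[A=39 B=29 C=55] avail[A=37 B=20 C=42] open={R2,R6,R7,R8,R9}
Step 14: commit R7 -> on_hand[A=39 B=28 C=55] avail[A=37 B=20 C=42] open={R2,R6,R8,R9}
Step 15: commit R6 -> on_hand[A=39 B=20 C=55] avail[A=37 B=20 C=42] open={R2,R8,R9}
Step 16: reserve R10 A 4 -> on_hand[A=39 B=20 C=55] avail[A=33 B=20 C=42] open={R10,R2,R8,R9}
Step 17: reserve R11 A 7 -> on_hand[A=39 B=20 C=55] avail[A=26 B=20 C=42] open={R10,R11,R2,R8,R9}
Step 18: reserve R12 B 9 -> on_hand[A=39 B=20 C=55] avail[A=26 B=11 C=42] open={R10,R11,R12,R2,R8,R9}
Step 19: reserve R13 B 6 -> on_hand[A=39 B=20 C=55] avail[A=26 B=5 C=42] open={R10,R11,R12,R13,R2,R8,R9}
Step 20: commit R11 -> on_hand[A=32 B=20 C=55] avail[A=26 B=5 C=42] open={R10,R12,R13,R2,R8,R9}
Step 21: cancel R8 -> on_hand[A=32 B=20 C=55] avail[A=26 B=5 C=48] open={R10,R12,R13,R2,R9}
Step 22: cancel R9 -> on_hand[A=32 B=20 C=55] avail[A=28 B=5 C=48] open={R10,R12,R13,R2}

Answer: A: 28
B: 5
C: 48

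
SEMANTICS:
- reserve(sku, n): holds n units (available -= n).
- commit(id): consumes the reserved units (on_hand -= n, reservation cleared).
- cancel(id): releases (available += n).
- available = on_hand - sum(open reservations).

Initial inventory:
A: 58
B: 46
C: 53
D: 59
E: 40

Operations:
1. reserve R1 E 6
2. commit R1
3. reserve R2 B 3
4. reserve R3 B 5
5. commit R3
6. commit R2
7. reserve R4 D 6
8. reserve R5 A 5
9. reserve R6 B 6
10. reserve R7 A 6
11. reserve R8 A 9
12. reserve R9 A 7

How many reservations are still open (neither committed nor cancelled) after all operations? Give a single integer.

Answer: 6

Derivation:
Step 1: reserve R1 E 6 -> on_hand[A=58 B=46 C=53 D=59 E=40] avail[A=58 B=46 C=53 D=59 E=34] open={R1}
Step 2: commit R1 -> on_hand[A=58 B=46 C=53 D=59 E=34] avail[A=58 B=46 C=53 D=59 E=34] open={}
Step 3: reserve R2 B 3 -> on_hand[A=58 B=46 C=53 D=59 E=34] avail[A=58 B=43 C=53 D=59 E=34] open={R2}
Step 4: reserve R3 B 5 -> on_hand[A=58 B=46 C=53 D=59 E=34] avail[A=58 B=38 C=53 D=59 E=34] open={R2,R3}
Step 5: commit R3 -> on_hand[A=58 B=41 C=53 D=59 E=34] avail[A=58 B=38 C=53 D=59 E=34] open={R2}
Step 6: commit R2 -> on_hand[A=58 B=38 C=53 D=59 E=34] avail[A=58 B=38 C=53 D=59 E=34] open={}
Step 7: reserve R4 D 6 -> on_hand[A=58 B=38 C=53 D=59 E=34] avail[A=58 B=38 C=53 D=53 E=34] open={R4}
Step 8: reserve R5 A 5 -> on_hand[A=58 B=38 C=53 D=59 E=34] avail[A=53 B=38 C=53 D=53 E=34] open={R4,R5}
Step 9: reserve R6 B 6 -> on_hand[A=58 B=38 C=53 D=59 E=34] avail[A=53 B=32 C=53 D=53 E=34] open={R4,R5,R6}
Step 10: reserve R7 A 6 -> on_hand[A=58 B=38 C=53 D=59 E=34] avail[A=47 B=32 C=53 D=53 E=34] open={R4,R5,R6,R7}
Step 11: reserve R8 A 9 -> on_hand[A=58 B=38 C=53 D=59 E=34] avail[A=38 B=32 C=53 D=53 E=34] open={R4,R5,R6,R7,R8}
Step 12: reserve R9 A 7 -> on_hand[A=58 B=38 C=53 D=59 E=34] avail[A=31 B=32 C=53 D=53 E=34] open={R4,R5,R6,R7,R8,R9}
Open reservations: ['R4', 'R5', 'R6', 'R7', 'R8', 'R9'] -> 6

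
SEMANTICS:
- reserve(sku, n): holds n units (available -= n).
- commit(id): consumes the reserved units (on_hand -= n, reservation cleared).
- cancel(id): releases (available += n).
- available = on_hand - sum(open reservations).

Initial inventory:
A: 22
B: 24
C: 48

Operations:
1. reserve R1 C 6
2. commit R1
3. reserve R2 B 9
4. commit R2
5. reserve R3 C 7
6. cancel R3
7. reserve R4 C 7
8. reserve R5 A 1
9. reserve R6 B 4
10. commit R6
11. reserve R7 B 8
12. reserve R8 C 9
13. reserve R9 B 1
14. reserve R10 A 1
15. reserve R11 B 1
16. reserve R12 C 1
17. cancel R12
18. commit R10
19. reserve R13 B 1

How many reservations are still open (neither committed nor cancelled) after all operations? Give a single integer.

Step 1: reserve R1 C 6 -> on_hand[A=22 B=24 C=48] avail[A=22 B=24 C=42] open={R1}
Step 2: commit R1 -> on_hand[A=22 B=24 C=42] avail[A=22 B=24 C=42] open={}
Step 3: reserve R2 B 9 -> on_hand[A=22 B=24 C=42] avail[A=22 B=15 C=42] open={R2}
Step 4: commit R2 -> on_hand[A=22 B=15 C=42] avail[A=22 B=15 C=42] open={}
Step 5: reserve R3 C 7 -> on_hand[A=22 B=15 C=42] avail[A=22 B=15 C=35] open={R3}
Step 6: cancel R3 -> on_hand[A=22 B=15 C=42] avail[A=22 B=15 C=42] open={}
Step 7: reserve R4 C 7 -> on_hand[A=22 B=15 C=42] avail[A=22 B=15 C=35] open={R4}
Step 8: reserve R5 A 1 -> on_hand[A=22 B=15 C=42] avail[A=21 B=15 C=35] open={R4,R5}
Step 9: reserve R6 B 4 -> on_hand[A=22 B=15 C=42] avail[A=21 B=11 C=35] open={R4,R5,R6}
Step 10: commit R6 -> on_hand[A=22 B=11 C=42] avail[A=21 B=11 C=35] open={R4,R5}
Step 11: reserve R7 B 8 -> on_hand[A=22 B=11 C=42] avail[A=21 B=3 C=35] open={R4,R5,R7}
Step 12: reserve R8 C 9 -> on_hand[A=22 B=11 C=42] avail[A=21 B=3 C=26] open={R4,R5,R7,R8}
Step 13: reserve R9 B 1 -> on_hand[A=22 B=11 C=42] avail[A=21 B=2 C=26] open={R4,R5,R7,R8,R9}
Step 14: reserve R10 A 1 -> on_hand[A=22 B=11 C=42] avail[A=20 B=2 C=26] open={R10,R4,R5,R7,R8,R9}
Step 15: reserve R11 B 1 -> on_hand[A=22 B=11 C=42] avail[A=20 B=1 C=26] open={R10,R11,R4,R5,R7,R8,R9}
Step 16: reserve R12 C 1 -> on_hand[A=22 B=11 C=42] avail[A=20 B=1 C=25] open={R10,R11,R12,R4,R5,R7,R8,R9}
Step 17: cancel R12 -> on_hand[A=22 B=11 C=42] avail[A=20 B=1 C=26] open={R10,R11,R4,R5,R7,R8,R9}
Step 18: commit R10 -> on_hand[A=21 B=11 C=42] avail[A=20 B=1 C=26] open={R11,R4,R5,R7,R8,R9}
Step 19: reserve R13 B 1 -> on_hand[A=21 B=11 C=42] avail[A=20 B=0 C=26] open={R11,R13,R4,R5,R7,R8,R9}
Open reservations: ['R11', 'R13', 'R4', 'R5', 'R7', 'R8', 'R9'] -> 7

Answer: 7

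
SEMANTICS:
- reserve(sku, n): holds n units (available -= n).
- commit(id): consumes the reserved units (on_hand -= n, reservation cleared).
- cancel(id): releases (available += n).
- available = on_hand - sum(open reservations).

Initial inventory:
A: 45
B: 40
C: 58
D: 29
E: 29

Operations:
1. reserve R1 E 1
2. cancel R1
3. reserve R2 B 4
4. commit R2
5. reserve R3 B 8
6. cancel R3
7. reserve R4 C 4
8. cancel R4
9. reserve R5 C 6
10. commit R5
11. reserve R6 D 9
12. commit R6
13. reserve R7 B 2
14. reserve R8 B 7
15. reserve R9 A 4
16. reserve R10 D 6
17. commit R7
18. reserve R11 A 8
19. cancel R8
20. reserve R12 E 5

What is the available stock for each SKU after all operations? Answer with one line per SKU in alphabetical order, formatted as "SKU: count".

Step 1: reserve R1 E 1 -> on_hand[A=45 B=40 C=58 D=29 E=29] avail[A=45 B=40 C=58 D=29 E=28] open={R1}
Step 2: cancel R1 -> on_hand[A=45 B=40 C=58 D=29 E=29] avail[A=45 B=40 C=58 D=29 E=29] open={}
Step 3: reserve R2 B 4 -> on_hand[A=45 B=40 C=58 D=29 E=29] avail[A=45 B=36 C=58 D=29 E=29] open={R2}
Step 4: commit R2 -> on_hand[A=45 B=36 C=58 D=29 E=29] avail[A=45 B=36 C=58 D=29 E=29] open={}
Step 5: reserve R3 B 8 -> on_hand[A=45 B=36 C=58 D=29 E=29] avail[A=45 B=28 C=58 D=29 E=29] open={R3}
Step 6: cancel R3 -> on_hand[A=45 B=36 C=58 D=29 E=29] avail[A=45 B=36 C=58 D=29 E=29] open={}
Step 7: reserve R4 C 4 -> on_hand[A=45 B=36 C=58 D=29 E=29] avail[A=45 B=36 C=54 D=29 E=29] open={R4}
Step 8: cancel R4 -> on_hand[A=45 B=36 C=58 D=29 E=29] avail[A=45 B=36 C=58 D=29 E=29] open={}
Step 9: reserve R5 C 6 -> on_hand[A=45 B=36 C=58 D=29 E=29] avail[A=45 B=36 C=52 D=29 E=29] open={R5}
Step 10: commit R5 -> on_hand[A=45 B=36 C=52 D=29 E=29] avail[A=45 B=36 C=52 D=29 E=29] open={}
Step 11: reserve R6 D 9 -> on_hand[A=45 B=36 C=52 D=29 E=29] avail[A=45 B=36 C=52 D=20 E=29] open={R6}
Step 12: commit R6 -> on_hand[A=45 B=36 C=52 D=20 E=29] avail[A=45 B=36 C=52 D=20 E=29] open={}
Step 13: reserve R7 B 2 -> on_hand[A=45 B=36 C=52 D=20 E=29] avail[A=45 B=34 C=52 D=20 E=29] open={R7}
Step 14: reserve R8 B 7 -> on_hand[A=45 B=36 C=52 D=20 E=29] avail[A=45 B=27 C=52 D=20 E=29] open={R7,R8}
Step 15: reserve R9 A 4 -> on_hand[A=45 B=36 C=52 D=20 E=29] avail[A=41 B=27 C=52 D=20 E=29] open={R7,R8,R9}
Step 16: reserve R10 D 6 -> on_hand[A=45 B=36 C=52 D=20 E=29] avail[A=41 B=27 C=52 D=14 E=29] open={R10,R7,R8,R9}
Step 17: commit R7 -> on_hand[A=45 B=34 C=52 D=20 E=29] avail[A=41 B=27 C=52 D=14 E=29] open={R10,R8,R9}
Step 18: reserve R11 A 8 -> on_hand[A=45 B=34 C=52 D=20 E=29] avail[A=33 B=27 C=52 D=14 E=29] open={R10,R11,R8,R9}
Step 19: cancel R8 -> on_hand[A=45 B=34 C=52 D=20 E=29] avail[A=33 B=34 C=52 D=14 E=29] open={R10,R11,R9}
Step 20: reserve R12 E 5 -> on_hand[A=45 B=34 C=52 D=20 E=29] avail[A=33 B=34 C=52 D=14 E=24] open={R10,R11,R12,R9}

Answer: A: 33
B: 34
C: 52
D: 14
E: 24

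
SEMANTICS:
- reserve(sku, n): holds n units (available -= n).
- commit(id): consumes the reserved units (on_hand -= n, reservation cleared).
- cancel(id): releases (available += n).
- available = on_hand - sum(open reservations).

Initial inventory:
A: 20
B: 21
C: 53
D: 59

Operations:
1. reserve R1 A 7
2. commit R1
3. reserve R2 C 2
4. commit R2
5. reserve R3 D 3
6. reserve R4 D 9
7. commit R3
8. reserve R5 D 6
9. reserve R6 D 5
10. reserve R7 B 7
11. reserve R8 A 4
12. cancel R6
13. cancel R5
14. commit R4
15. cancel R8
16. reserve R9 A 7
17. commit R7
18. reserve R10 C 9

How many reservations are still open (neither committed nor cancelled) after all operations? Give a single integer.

Step 1: reserve R1 A 7 -> on_hand[A=20 B=21 C=53 D=59] avail[A=13 B=21 C=53 D=59] open={R1}
Step 2: commit R1 -> on_hand[A=13 B=21 C=53 D=59] avail[A=13 B=21 C=53 D=59] open={}
Step 3: reserve R2 C 2 -> on_hand[A=13 B=21 C=53 D=59] avail[A=13 B=21 C=51 D=59] open={R2}
Step 4: commit R2 -> on_hand[A=13 B=21 C=51 D=59] avail[A=13 B=21 C=51 D=59] open={}
Step 5: reserve R3 D 3 -> on_hand[A=13 B=21 C=51 D=59] avail[A=13 B=21 C=51 D=56] open={R3}
Step 6: reserve R4 D 9 -> on_hand[A=13 B=21 C=51 D=59] avail[A=13 B=21 C=51 D=47] open={R3,R4}
Step 7: commit R3 -> on_hand[A=13 B=21 C=51 D=56] avail[A=13 B=21 C=51 D=47] open={R4}
Step 8: reserve R5 D 6 -> on_hand[A=13 B=21 C=51 D=56] avail[A=13 B=21 C=51 D=41] open={R4,R5}
Step 9: reserve R6 D 5 -> on_hand[A=13 B=21 C=51 D=56] avail[A=13 B=21 C=51 D=36] open={R4,R5,R6}
Step 10: reserve R7 B 7 -> on_hand[A=13 B=21 C=51 D=56] avail[A=13 B=14 C=51 D=36] open={R4,R5,R6,R7}
Step 11: reserve R8 A 4 -> on_hand[A=13 B=21 C=51 D=56] avail[A=9 B=14 C=51 D=36] open={R4,R5,R6,R7,R8}
Step 12: cancel R6 -> on_hand[A=13 B=21 C=51 D=56] avail[A=9 B=14 C=51 D=41] open={R4,R5,R7,R8}
Step 13: cancel R5 -> on_hand[A=13 B=21 C=51 D=56] avail[A=9 B=14 C=51 D=47] open={R4,R7,R8}
Step 14: commit R4 -> on_hand[A=13 B=21 C=51 D=47] avail[A=9 B=14 C=51 D=47] open={R7,R8}
Step 15: cancel R8 -> on_hand[A=13 B=21 C=51 D=47] avail[A=13 B=14 C=51 D=47] open={R7}
Step 16: reserve R9 A 7 -> on_hand[A=13 B=21 C=51 D=47] avail[A=6 B=14 C=51 D=47] open={R7,R9}
Step 17: commit R7 -> on_hand[A=13 B=14 C=51 D=47] avail[A=6 B=14 C=51 D=47] open={R9}
Step 18: reserve R10 C 9 -> on_hand[A=13 B=14 C=51 D=47] avail[A=6 B=14 C=42 D=47] open={R10,R9}
Open reservations: ['R10', 'R9'] -> 2

Answer: 2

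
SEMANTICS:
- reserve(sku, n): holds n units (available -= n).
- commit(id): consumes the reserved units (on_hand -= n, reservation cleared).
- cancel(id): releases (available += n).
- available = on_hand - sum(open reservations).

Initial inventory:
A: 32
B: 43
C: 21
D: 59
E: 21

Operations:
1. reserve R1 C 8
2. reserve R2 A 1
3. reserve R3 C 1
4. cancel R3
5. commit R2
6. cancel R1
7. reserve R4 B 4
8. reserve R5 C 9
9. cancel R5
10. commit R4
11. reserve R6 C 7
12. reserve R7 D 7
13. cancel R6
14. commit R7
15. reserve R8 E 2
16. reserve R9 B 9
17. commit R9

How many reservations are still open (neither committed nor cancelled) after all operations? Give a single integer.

Answer: 1

Derivation:
Step 1: reserve R1 C 8 -> on_hand[A=32 B=43 C=21 D=59 E=21] avail[A=32 B=43 C=13 D=59 E=21] open={R1}
Step 2: reserve R2 A 1 -> on_hand[A=32 B=43 C=21 D=59 E=21] avail[A=31 B=43 C=13 D=59 E=21] open={R1,R2}
Step 3: reserve R3 C 1 -> on_hand[A=32 B=43 C=21 D=59 E=21] avail[A=31 B=43 C=12 D=59 E=21] open={R1,R2,R3}
Step 4: cancel R3 -> on_hand[A=32 B=43 C=21 D=59 E=21] avail[A=31 B=43 C=13 D=59 E=21] open={R1,R2}
Step 5: commit R2 -> on_hand[A=31 B=43 C=21 D=59 E=21] avail[A=31 B=43 C=13 D=59 E=21] open={R1}
Step 6: cancel R1 -> on_hand[A=31 B=43 C=21 D=59 E=21] avail[A=31 B=43 C=21 D=59 E=21] open={}
Step 7: reserve R4 B 4 -> on_hand[A=31 B=43 C=21 D=59 E=21] avail[A=31 B=39 C=21 D=59 E=21] open={R4}
Step 8: reserve R5 C 9 -> on_hand[A=31 B=43 C=21 D=59 E=21] avail[A=31 B=39 C=12 D=59 E=21] open={R4,R5}
Step 9: cancel R5 -> on_hand[A=31 B=43 C=21 D=59 E=21] avail[A=31 B=39 C=21 D=59 E=21] open={R4}
Step 10: commit R4 -> on_hand[A=31 B=39 C=21 D=59 E=21] avail[A=31 B=39 C=21 D=59 E=21] open={}
Step 11: reserve R6 C 7 -> on_hand[A=31 B=39 C=21 D=59 E=21] avail[A=31 B=39 C=14 D=59 E=21] open={R6}
Step 12: reserve R7 D 7 -> on_hand[A=31 B=39 C=21 D=59 E=21] avail[A=31 B=39 C=14 D=52 E=21] open={R6,R7}
Step 13: cancel R6 -> on_hand[A=31 B=39 C=21 D=59 E=21] avail[A=31 B=39 C=21 D=52 E=21] open={R7}
Step 14: commit R7 -> on_hand[A=31 B=39 C=21 D=52 E=21] avail[A=31 B=39 C=21 D=52 E=21] open={}
Step 15: reserve R8 E 2 -> on_hand[A=31 B=39 C=21 D=52 E=21] avail[A=31 B=39 C=21 D=52 E=19] open={R8}
Step 16: reserve R9 B 9 -> on_hand[A=31 B=39 C=21 D=52 E=21] avail[A=31 B=30 C=21 D=52 E=19] open={R8,R9}
Step 17: commit R9 -> on_hand[A=31 B=30 C=21 D=52 E=21] avail[A=31 B=30 C=21 D=52 E=19] open={R8}
Open reservations: ['R8'] -> 1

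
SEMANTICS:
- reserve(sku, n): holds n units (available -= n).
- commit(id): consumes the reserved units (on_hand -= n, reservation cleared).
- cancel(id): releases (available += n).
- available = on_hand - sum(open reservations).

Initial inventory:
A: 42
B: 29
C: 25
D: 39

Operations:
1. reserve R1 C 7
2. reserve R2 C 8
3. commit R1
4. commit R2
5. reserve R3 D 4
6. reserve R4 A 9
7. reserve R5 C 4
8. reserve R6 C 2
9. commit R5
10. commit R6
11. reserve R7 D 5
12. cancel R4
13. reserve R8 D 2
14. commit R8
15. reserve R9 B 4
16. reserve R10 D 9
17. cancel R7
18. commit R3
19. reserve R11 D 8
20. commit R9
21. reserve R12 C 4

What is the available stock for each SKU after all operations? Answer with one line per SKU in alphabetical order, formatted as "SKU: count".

Step 1: reserve R1 C 7 -> on_hand[A=42 B=29 C=25 D=39] avail[A=42 B=29 C=18 D=39] open={R1}
Step 2: reserve R2 C 8 -> on_hand[A=42 B=29 C=25 D=39] avail[A=42 B=29 C=10 D=39] open={R1,R2}
Step 3: commit R1 -> on_hand[A=42 B=29 C=18 D=39] avail[A=42 B=29 C=10 D=39] open={R2}
Step 4: commit R2 -> on_hand[A=42 B=29 C=10 D=39] avail[A=42 B=29 C=10 D=39] open={}
Step 5: reserve R3 D 4 -> on_hand[A=42 B=29 C=10 D=39] avail[A=42 B=29 C=10 D=35] open={R3}
Step 6: reserve R4 A 9 -> on_hand[A=42 B=29 C=10 D=39] avail[A=33 B=29 C=10 D=35] open={R3,R4}
Step 7: reserve R5 C 4 -> on_hand[A=42 B=29 C=10 D=39] avail[A=33 B=29 C=6 D=35] open={R3,R4,R5}
Step 8: reserve R6 C 2 -> on_hand[A=42 B=29 C=10 D=39] avail[A=33 B=29 C=4 D=35] open={R3,R4,R5,R6}
Step 9: commit R5 -> on_hand[A=42 B=29 C=6 D=39] avail[A=33 B=29 C=4 D=35] open={R3,R4,R6}
Step 10: commit R6 -> on_hand[A=42 B=29 C=4 D=39] avail[A=33 B=29 C=4 D=35] open={R3,R4}
Step 11: reserve R7 D 5 -> on_hand[A=42 B=29 C=4 D=39] avail[A=33 B=29 C=4 D=30] open={R3,R4,R7}
Step 12: cancel R4 -> on_hand[A=42 B=29 C=4 D=39] avail[A=42 B=29 C=4 D=30] open={R3,R7}
Step 13: reserve R8 D 2 -> on_hand[A=42 B=29 C=4 D=39] avail[A=42 B=29 C=4 D=28] open={R3,R7,R8}
Step 14: commit R8 -> on_hand[A=42 B=29 C=4 D=37] avail[A=42 B=29 C=4 D=28] open={R3,R7}
Step 15: reserve R9 B 4 -> on_hand[A=42 B=29 C=4 D=37] avail[A=42 B=25 C=4 D=28] open={R3,R7,R9}
Step 16: reserve R10 D 9 -> on_hand[A=42 B=29 C=4 D=37] avail[A=42 B=25 C=4 D=19] open={R10,R3,R7,R9}
Step 17: cancel R7 -> on_hand[A=42 B=29 C=4 D=37] avail[A=42 B=25 C=4 D=24] open={R10,R3,R9}
Step 18: commit R3 -> on_hand[A=42 B=29 C=4 D=33] avail[A=42 B=25 C=4 D=24] open={R10,R9}
Step 19: reserve R11 D 8 -> on_hand[A=42 B=29 C=4 D=33] avail[A=42 B=25 C=4 D=16] open={R10,R11,R9}
Step 20: commit R9 -> on_hand[A=42 B=25 C=4 D=33] avail[A=42 B=25 C=4 D=16] open={R10,R11}
Step 21: reserve R12 C 4 -> on_hand[A=42 B=25 C=4 D=33] avail[A=42 B=25 C=0 D=16] open={R10,R11,R12}

Answer: A: 42
B: 25
C: 0
D: 16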